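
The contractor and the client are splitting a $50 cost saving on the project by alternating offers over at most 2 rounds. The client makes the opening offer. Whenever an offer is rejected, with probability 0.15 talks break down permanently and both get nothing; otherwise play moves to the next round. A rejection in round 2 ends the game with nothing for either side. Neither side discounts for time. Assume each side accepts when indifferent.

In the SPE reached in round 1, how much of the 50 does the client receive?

Round 2 (the contractor proposes): rejection yields 0 for the client; the contractor offers 0 and keeps 50.
Round 1 (the client proposes): rejecting gives the contractor an expected 0.85 × 50 = 42.5. The client offers 42.5 and keeps 50 − 42.5 = 7.5.

7.5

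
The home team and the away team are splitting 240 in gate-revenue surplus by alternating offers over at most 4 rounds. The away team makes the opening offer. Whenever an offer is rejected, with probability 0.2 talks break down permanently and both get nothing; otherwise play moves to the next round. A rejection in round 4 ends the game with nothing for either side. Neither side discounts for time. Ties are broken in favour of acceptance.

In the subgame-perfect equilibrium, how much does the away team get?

Round 4 (the home team proposes): the away team will accept anything ≥ 0, so the home team offers 0 and keeps 240.
Round 3 (the away team proposes): rejecting gives the home team an expected 0.8 × 240 = 192. The away team offers 192 and keeps 240 − 192 = 48.
Round 2 (the home team proposes): rejecting gives the away team an expected 0.8 × 48 = 38.4, so the home team offers 38.4, keeping 201.6.
Round 1 (the away team proposes): rejecting gives the home team an expected 0.8 × 201.6 = 161.28; the away team offers that and keeps 78.72.

78.72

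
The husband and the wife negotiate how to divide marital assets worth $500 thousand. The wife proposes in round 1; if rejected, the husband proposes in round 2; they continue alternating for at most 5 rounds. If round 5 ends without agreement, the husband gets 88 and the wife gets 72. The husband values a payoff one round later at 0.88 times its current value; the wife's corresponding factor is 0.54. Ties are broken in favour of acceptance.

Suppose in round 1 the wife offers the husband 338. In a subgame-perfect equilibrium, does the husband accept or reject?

Accept

Round 5 (the wife proposes): the husband gets 88 if talks fail, so the wife offers 88 and keeps 412.
Round 4 (the husband proposes): the wife can get 412 next round, worth 0.54 × 412 = 222.48 now; the husband offers that and keeps 277.52.
Round 3 (the wife proposes): the husband can get 277.52 next round, worth 0.88 × 277.52 = 244.2176 now. The wife offers 244.2176 and keeps 500 − 244.2176 = 255.7824.
Round 2 (the husband proposes): the wife can get 255.7824 next round, worth 0.54 × 255.7824 = 138.122496 now, so the husband offers 138.122496, keeping 361.877504.
So by rejecting in round 1, the husband gets 361.877504 next round, worth 0.88 × 361.877504 = 318.45220352 now.
Offer 338 ≥ 318.45220352, so the husband accepts.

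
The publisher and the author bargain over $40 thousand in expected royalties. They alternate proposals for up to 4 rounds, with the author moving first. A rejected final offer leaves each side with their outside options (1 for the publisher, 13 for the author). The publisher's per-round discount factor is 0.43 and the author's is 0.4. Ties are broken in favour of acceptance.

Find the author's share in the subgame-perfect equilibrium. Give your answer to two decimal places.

Round 4 (the publisher proposes): the author gets 13 if talks fail, so the publisher offers 13 and keeps 27.
Round 3 (the author proposes): the publisher can get 27 next round, worth 0.43 × 27 = 11.61 now; the author offers that and keeps 28.39.
Round 2 (the publisher proposes): the author can get 28.39 next round, worth 0.4 × 28.39 = 11.356 now, so the publisher offers 11.356, keeping 28.644.
Round 1 (the author proposes): the publisher can get 28.644 next round, worth 0.43 × 28.644 = 12.31692 now. The author offers 12.31692 and keeps 40 − 12.31692 = 27.68308.

27.68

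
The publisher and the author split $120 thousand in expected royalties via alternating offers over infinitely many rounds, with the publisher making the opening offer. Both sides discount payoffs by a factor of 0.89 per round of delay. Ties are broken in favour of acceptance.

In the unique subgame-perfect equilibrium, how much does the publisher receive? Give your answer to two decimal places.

63.49

In a stationary SPE each proposer offers the other exactly their discounted continuation value.
If the publisher keeps x when proposing and the author keeps y when proposing, then x = 120 − 0.89y and y = 120 − 0.89x.
Solving: x = 120(1 − 0.89) / (1 − 0.89·0.89) = 13.2 / 0.2079 ≈ 63.4921.
The author gets 120 − 63.4921 ≈ 56.5079.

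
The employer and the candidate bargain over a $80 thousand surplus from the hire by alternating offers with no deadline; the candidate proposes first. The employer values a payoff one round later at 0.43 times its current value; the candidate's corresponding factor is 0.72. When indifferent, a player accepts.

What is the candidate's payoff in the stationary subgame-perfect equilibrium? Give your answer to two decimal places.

When the candidate proposes, the employer accepts any offer worth at least 0.43 times what the employer would get by proposing next round; and vice versa.
This gives x = 80 − 0.43y and y = 80 − 0.72x, where x and y are each side's share when it proposes.
Hence (1 − 0.43·0.72)x = 80(1 − 0.43), i.e. 0.6904·x = 45.6.
x ≈ 66.0487; the employer's share is 80 − x ≈ 13.9513.

66.05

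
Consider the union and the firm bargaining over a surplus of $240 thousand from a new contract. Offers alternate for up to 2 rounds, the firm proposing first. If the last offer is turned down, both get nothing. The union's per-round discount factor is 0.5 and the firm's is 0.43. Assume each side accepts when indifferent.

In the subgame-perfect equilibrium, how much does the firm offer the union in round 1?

Round 2 (the union proposes): the firm will accept anything ≥ 0, so the union offers 0 and keeps 240.
Round 1 (the firm proposes): the union can get 240 next round, worth 0.5 × 240 = 120 now. The firm offers 120 and keeps 240 − 120 = 120.

120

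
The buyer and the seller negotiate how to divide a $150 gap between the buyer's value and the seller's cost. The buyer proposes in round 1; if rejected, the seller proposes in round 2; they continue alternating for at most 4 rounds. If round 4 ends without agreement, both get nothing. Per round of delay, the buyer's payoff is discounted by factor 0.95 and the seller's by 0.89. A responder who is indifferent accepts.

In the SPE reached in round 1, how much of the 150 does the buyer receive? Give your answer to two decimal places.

30.45

Round 4 (the seller proposes): the buyer will accept anything ≥ 0, so the seller offers 0 and keeps 150.
Round 3 (the buyer proposes): the seller can get 150 next round, worth 0.89 × 150 = 133.5 now; the buyer offers that and keeps 16.5.
Round 2 (the seller proposes): the buyer can get 16.5 next round, worth 0.95 × 16.5 = 15.675 now. The seller offers 15.675 and keeps 150 − 15.675 = 134.325.
Round 1 (the buyer proposes): the seller can get 134.325 next round, worth 0.89 × 134.325 = 119.54925 now, so the buyer offers 119.54925, keeping 30.45075.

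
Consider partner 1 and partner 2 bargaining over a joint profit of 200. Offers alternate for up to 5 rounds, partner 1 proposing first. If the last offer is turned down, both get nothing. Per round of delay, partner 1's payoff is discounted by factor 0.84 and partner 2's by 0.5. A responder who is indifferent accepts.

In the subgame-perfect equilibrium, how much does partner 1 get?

177.28

Round 5 (partner 1 proposes): partner 2 will accept anything ≥ 0, so partner 1 offers 0 and keeps 200.
Round 4 (partner 2 proposes): partner 1 can get 200 next round, worth 0.84 × 200 = 168 now; partner 2 offers that and keeps 32.
Round 3 (partner 1 proposes): partner 2 can get 32 next round, worth 0.5 × 32 = 16 now; partner 1 offers that and keeps 184.
Round 2 (partner 2 proposes): partner 1 can get 184 next round, worth 0.84 × 184 = 154.56 now, so partner 2 offers 154.56, keeping 45.44.
Round 1 (partner 1 proposes): partner 2 can get 45.44 next round, worth 0.5 × 45.44 = 22.72 now, so partner 1 offers 22.72, keeping 177.28.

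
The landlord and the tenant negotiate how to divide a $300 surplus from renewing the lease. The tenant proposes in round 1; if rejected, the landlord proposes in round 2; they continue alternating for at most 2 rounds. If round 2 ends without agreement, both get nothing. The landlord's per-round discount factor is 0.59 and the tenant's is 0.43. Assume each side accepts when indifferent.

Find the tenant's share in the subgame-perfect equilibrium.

Round 2 (the landlord proposes): the tenant will accept anything ≥ 0, so the landlord offers 0 and keeps 300.
Round 1 (the tenant proposes): the landlord can get 300 next round, worth 0.59 × 300 = 177 now, so the tenant offers 177, keeping 123.

123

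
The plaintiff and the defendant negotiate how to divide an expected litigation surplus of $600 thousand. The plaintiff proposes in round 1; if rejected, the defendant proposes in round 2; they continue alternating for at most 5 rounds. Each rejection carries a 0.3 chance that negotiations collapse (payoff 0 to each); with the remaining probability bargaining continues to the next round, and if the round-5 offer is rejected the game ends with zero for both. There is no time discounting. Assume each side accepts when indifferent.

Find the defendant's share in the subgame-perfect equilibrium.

187.74

Round 5 (the plaintiff proposes): rejection yields 0 for the defendant; the plaintiff offers 0 and keeps 600.
Round 4 (the defendant proposes): rejecting gives the plaintiff an expected 0.7 × 600 = 420. The defendant offers 420 and keeps 600 − 420 = 180.
Round 3 (the plaintiff proposes): rejecting gives the defendant an expected 0.7 × 180 = 126; the plaintiff offers that and keeps 474.
Round 2 (the defendant proposes): rejecting gives the plaintiff an expected 0.7 × 474 = 331.8, so the defendant offers 331.8, keeping 268.2.
Round 1 (the plaintiff proposes): rejecting gives the defendant an expected 0.7 × 268.2 = 187.74; the plaintiff offers that and keeps 412.26.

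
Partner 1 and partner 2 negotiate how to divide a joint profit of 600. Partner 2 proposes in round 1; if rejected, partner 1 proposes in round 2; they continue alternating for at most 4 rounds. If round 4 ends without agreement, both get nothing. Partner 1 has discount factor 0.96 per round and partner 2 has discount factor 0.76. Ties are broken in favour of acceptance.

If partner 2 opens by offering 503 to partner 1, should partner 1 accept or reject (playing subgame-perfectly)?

Reject

Round 4 (partner 1 proposes): rejection yields 0 for partner 2; partner 1 offers 0 and keeps 600.
Round 3 (partner 2 proposes): partner 1 can get 600 next round, worth 0.96 × 600 = 576 now; partner 2 offers that and keeps 24.
Round 2 (partner 1 proposes): partner 2 can get 24 next round, worth 0.76 × 24 = 18.24 now; partner 1 offers that and keeps 581.76.
So by rejecting in round 1, partner 1 gets 581.76 next round, worth 0.96 × 581.76 = 558.4896 now.
Offer 503 < 558.4896, so partner 1 rejects.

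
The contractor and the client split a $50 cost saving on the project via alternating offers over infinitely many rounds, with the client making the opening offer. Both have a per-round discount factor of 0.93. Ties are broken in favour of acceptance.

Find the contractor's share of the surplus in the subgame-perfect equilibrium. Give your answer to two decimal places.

When the client proposes, the contractor accepts any offer worth at least 0.93 times what the contractor would get by proposing next round; and vice versa.
This gives x = 50 − 0.93y and y = 50 − 0.93x, where x and y are each side's share when it proposes.
Hence (1 − 0.93·0.93)x = 50(1 − 0.93), i.e. 0.1351·x = 3.5.
x ≈ 25.9067; the contractor's share is 50 − x ≈ 24.0933.

24.09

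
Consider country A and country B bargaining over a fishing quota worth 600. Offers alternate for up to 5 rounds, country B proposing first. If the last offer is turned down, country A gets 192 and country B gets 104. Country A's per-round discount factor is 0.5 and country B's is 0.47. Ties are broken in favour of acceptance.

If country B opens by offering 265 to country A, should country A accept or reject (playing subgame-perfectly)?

Accept

Round 5 (country B proposes): country A gets 192 if talks fail, so country B offers 192 and keeps 408.
Round 4 (country A proposes): country B can get 408 next round, worth 0.47 × 408 = 191.76 now, so country A offers 191.76, keeping 408.24.
Round 3 (country B proposes): country A can get 408.24 next round, worth 0.5 × 408.24 = 204.12 now; country B offers that and keeps 395.88.
Round 2 (country A proposes): country B can get 395.88 next round, worth 0.47 × 395.88 = 186.0636 now; country A offers that and keeps 413.9364.
So by rejecting in round 1, country A gets 413.9364 next round, worth 0.5 × 413.9364 = 206.9682 now.
Offer 265 ≥ 206.9682, so country A accepts.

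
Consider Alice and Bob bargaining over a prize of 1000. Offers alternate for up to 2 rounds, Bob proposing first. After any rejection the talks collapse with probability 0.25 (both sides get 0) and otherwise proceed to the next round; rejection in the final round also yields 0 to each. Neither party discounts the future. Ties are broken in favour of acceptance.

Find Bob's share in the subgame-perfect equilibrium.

Round 2 (Alice proposes): rejection yields 0 for Bob; Alice offers 0 and keeps 1000.
Round 1 (Bob proposes): rejecting gives Alice an expected 0.75 × 1000 = 750. Bob offers 750 and keeps 1000 − 750 = 250.

250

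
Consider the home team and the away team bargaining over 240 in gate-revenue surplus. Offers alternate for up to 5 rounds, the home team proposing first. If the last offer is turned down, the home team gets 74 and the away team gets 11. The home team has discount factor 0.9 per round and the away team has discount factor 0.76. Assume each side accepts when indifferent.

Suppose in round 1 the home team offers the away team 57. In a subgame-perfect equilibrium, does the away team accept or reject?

Round 5 (the home team proposes): the away team gets 11 if talks fail, so the home team offers 11 and keeps 229.
Round 4 (the away team proposes): the home team can get 229 next round, worth 0.9 × 229 = 206.1 now; the away team offers that and keeps 33.9.
Round 3 (the home team proposes): the away team can get 33.9 next round, worth 0.76 × 33.9 = 25.764 now. The home team offers 25.764 and keeps 240 − 25.764 = 214.236.
Round 2 (the away team proposes): the home team can get 214.236 next round, worth 0.9 × 214.236 = 192.8124 now. The away team offers 192.8124 and keeps 240 − 192.8124 = 47.1876.
So by rejecting in round 1, the away team gets 47.1876 next round, worth 0.76 × 47.1876 = 35.862576 now.
Offer 57 ≥ 35.862576, so the away team accepts.

Accept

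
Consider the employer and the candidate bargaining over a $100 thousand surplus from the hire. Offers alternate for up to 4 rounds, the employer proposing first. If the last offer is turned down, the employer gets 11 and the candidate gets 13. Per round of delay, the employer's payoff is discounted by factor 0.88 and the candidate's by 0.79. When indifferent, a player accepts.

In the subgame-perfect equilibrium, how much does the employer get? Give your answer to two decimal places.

Round 4 (the candidate proposes): the employer gets 11 if talks fail, so the candidate offers 11 and keeps 89.
Round 3 (the employer proposes): the candidate can get 89 next round, worth 0.79 × 89 = 70.31 now; the employer offers that and keeps 29.69.
Round 2 (the candidate proposes): the employer can get 29.69 next round, worth 0.88 × 29.69 = 26.1272 now, so the candidate offers 26.1272, keeping 73.8728.
Round 1 (the employer proposes): the candidate can get 73.8728 next round, worth 0.79 × 73.8728 = 58.359512 now; the employer offers that and keeps 41.640488.

41.64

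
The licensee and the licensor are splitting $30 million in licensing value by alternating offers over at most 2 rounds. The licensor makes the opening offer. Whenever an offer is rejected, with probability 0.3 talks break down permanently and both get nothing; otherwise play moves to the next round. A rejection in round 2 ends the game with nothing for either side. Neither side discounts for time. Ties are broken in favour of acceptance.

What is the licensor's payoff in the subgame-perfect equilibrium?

By backward induction:
Round 2 (the licensee proposes): the licensor will accept anything ≥ 0, so the licensee offers 0 and keeps 30.
Round 1 (the licensor proposes): rejecting gives the licensee an expected 0.7 × 30 = 21; the licensor offers that and keeps 9.

9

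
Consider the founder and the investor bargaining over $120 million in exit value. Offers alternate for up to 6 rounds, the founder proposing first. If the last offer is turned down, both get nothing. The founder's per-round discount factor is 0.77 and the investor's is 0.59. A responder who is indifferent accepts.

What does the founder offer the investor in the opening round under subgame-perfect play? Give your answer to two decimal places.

Solve by backward induction from round 6.
Round 6 (the investor proposes): the founder will accept anything ≥ 0, so the investor offers 0 and keeps 120.
Round 5 (the founder proposes): the investor can get 120 next round, worth 0.59 × 120 = 70.8 now; the founder offers that and keeps 49.2.
Round 4 (the investor proposes): the founder can get 49.2 next round, worth 0.77 × 49.2 = 37.884 now; the investor offers that and keeps 82.116.
Round 3 (the founder proposes): the investor can get 82.116 next round, worth 0.59 × 82.116 = 48.44844 now. The founder offers 48.44844 and keeps 120 − 48.44844 = 71.55156.
Round 2 (the investor proposes): the founder can get 71.55156 next round, worth 0.77 × 71.55156 = 55.0947012 now. The investor offers 55.0947012 and keeps 120 − 55.0947012 = 64.9052988.
Round 1 (the founder proposes): the investor can get 64.9052988 next round, worth 0.59 × 64.9052988 = 38.294126292 now. The founder offers 38.294126292 and keeps 120 − 38.294126292 = 81.705873708.

38.29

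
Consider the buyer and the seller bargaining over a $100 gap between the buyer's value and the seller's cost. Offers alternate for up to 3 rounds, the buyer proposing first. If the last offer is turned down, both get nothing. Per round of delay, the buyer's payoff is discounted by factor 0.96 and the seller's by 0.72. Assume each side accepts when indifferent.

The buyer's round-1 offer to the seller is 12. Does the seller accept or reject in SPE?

Accept

Round 3 (the buyer proposes): the seller will accept anything ≥ 0, so the buyer offers 0 and keeps 100.
Round 2 (the seller proposes): the buyer can get 100 next round, worth 0.96 × 100 = 96 now. The seller offers 96 and keeps 100 − 96 = 4.
So by rejecting in round 1, the seller gets 4 next round, worth 0.72 × 4 = 2.88 now.
Offer 12 ≥ 2.88, so the seller accepts.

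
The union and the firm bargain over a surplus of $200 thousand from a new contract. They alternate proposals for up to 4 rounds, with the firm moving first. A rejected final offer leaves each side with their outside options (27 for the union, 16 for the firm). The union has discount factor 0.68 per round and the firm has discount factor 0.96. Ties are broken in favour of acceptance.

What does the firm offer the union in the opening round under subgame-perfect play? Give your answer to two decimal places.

87.12

Round 4 (the union proposes): the firm gets 16 if talks fail, so the union offers 16 and keeps 184.
Round 3 (the firm proposes): the union can get 184 next round, worth 0.68 × 184 = 125.12 now. The firm offers 125.12 and keeps 200 − 125.12 = 74.88.
Round 2 (the union proposes): the firm can get 74.88 next round, worth 0.96 × 74.88 = 71.8848 now, so the union offers 71.8848, keeping 128.1152.
Round 1 (the firm proposes): the union can get 128.1152 next round, worth 0.68 × 128.1152 = 87.118336 now; the firm offers that and keeps 112.881664.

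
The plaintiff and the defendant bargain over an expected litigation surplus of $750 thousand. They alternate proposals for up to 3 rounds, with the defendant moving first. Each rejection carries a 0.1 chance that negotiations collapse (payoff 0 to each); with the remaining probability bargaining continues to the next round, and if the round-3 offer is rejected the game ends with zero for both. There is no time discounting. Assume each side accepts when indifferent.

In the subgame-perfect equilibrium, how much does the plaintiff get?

67.5

Round 3 (the defendant proposes): the plaintiff will accept anything ≥ 0, so the defendant offers 0 and keeps 750.
Round 2 (the plaintiff proposes): rejecting gives the defendant an expected 0.9 × 750 = 675. The plaintiff offers 675 and keeps 750 − 675 = 75.
Round 1 (the defendant proposes): rejecting gives the plaintiff an expected 0.9 × 75 = 67.5; the defendant offers that and keeps 682.5.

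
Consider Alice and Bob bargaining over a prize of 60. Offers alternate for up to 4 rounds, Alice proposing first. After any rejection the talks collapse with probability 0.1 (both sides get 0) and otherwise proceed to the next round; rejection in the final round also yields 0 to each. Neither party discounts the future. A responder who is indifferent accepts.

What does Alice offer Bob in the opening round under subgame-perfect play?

49.14

Round 4 (Bob proposes): rejection yields 0 for Alice; Bob offers 0 and keeps 60.
Round 3 (Alice proposes): rejecting gives Bob an expected 0.9 × 60 = 54. Alice offers 54 and keeps 60 − 54 = 6.
Round 2 (Bob proposes): rejecting gives Alice an expected 0.9 × 6 = 5.4. Bob offers 5.4 and keeps 60 − 5.4 = 54.6.
Round 1 (Alice proposes): rejecting gives Bob an expected 0.9 × 54.6 = 49.14. Alice offers 49.14 and keeps 60 − 49.14 = 10.86.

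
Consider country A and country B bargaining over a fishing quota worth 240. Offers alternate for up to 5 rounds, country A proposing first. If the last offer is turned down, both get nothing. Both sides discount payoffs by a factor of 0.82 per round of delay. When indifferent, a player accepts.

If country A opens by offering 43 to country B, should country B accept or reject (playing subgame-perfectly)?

Work out country B's continuation value if the offer is rejected.
Round 5 (country A proposes): rejection yields 0 for country B; country A offers 0 and keeps 240.
Round 4 (country B proposes): country A can get 240 next round, worth 0.82 × 240 = 196.8 now, so country B offers 196.8, keeping 43.2.
Round 3 (country A proposes): country B can get 43.2 next round, worth 0.82 × 43.2 = 35.424 now; country A offers that and keeps 204.576.
Round 2 (country B proposes): country A can get 204.576 next round, worth 0.82 × 204.576 = 167.75232 now; country B offers that and keeps 72.24768.
So by rejecting in round 1, country B gets 72.24768 next round, worth 0.82 × 72.24768 = 59.2430976 now.
Offer 43 < 59.2430976, so country B rejects.

Reject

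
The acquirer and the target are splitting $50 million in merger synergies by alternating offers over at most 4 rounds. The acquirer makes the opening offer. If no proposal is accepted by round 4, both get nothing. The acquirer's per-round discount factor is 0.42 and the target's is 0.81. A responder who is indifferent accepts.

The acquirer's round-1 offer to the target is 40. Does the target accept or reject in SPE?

Work out the target's continuation value if the offer is rejected.
Round 4 (the target proposes): the acquirer will accept anything ≥ 0, so the target offers 0 and keeps 50.
Round 3 (the acquirer proposes): the target can get 50 next round, worth 0.81 × 50 = 40.5 now; the acquirer offers that and keeps 9.5.
Round 2 (the target proposes): the acquirer can get 9.5 next round, worth 0.42 × 9.5 = 3.99 now; the target offers that and keeps 46.01.
So by rejecting in round 1, the target gets 46.01 next round, worth 0.81 × 46.01 = 37.2681 now.
Offer 40 ≥ 37.2681, so the target accepts.

Accept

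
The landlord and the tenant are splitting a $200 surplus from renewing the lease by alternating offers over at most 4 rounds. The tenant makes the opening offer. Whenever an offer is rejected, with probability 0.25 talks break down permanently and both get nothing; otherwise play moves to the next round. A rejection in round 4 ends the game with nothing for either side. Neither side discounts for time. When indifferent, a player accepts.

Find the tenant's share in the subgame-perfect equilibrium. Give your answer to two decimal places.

78.13

Round 4 (the landlord proposes): the tenant will accept anything ≥ 0, so the landlord offers 0 and keeps 200.
Round 3 (the tenant proposes): rejecting gives the landlord an expected 0.75 × 200 = 150, so the tenant offers 150, keeping 50.
Round 2 (the landlord proposes): rejecting gives the tenant an expected 0.75 × 50 = 37.5, so the landlord offers 37.5, keeping 162.5.
Round 1 (the tenant proposes): rejecting gives the landlord an expected 0.75 × 162.5 = 121.875. The tenant offers 121.875 and keeps 200 − 121.875 = 78.125.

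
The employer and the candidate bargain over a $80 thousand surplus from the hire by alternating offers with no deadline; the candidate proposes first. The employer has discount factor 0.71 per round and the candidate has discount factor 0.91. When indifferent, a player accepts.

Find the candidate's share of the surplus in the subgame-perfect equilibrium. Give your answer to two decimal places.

In a stationary SPE each proposer offers the other exactly their discounted continuation value.
If the candidate keeps x when proposing and the employer keeps y when proposing, then x = 80 − 0.71y and y = 80 − 0.91x.
Solving: x = 80(1 − 0.71) / (1 − 0.91·0.71) = 23.2 / 0.3539 ≈ 65.5552.
The employer gets 80 − 65.5552 ≈ 14.4448.

65.56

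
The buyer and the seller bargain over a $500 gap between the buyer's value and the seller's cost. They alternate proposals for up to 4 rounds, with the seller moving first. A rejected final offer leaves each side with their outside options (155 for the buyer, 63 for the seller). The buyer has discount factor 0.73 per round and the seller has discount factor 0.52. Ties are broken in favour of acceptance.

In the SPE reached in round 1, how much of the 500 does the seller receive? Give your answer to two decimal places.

Solve by backward induction from round 4.
Round 4 (the buyer proposes): the seller gets 63 if talks fail, so the buyer offers 63 and keeps 437.
Round 3 (the seller proposes): the buyer can get 437 next round, worth 0.73 × 437 = 319.01 now; the seller offers that and keeps 180.99.
Round 2 (the buyer proposes): the seller can get 180.99 next round, worth 0.52 × 180.99 = 94.1148 now, so the buyer offers 94.1148, keeping 405.8852.
Round 1 (the seller proposes): the buyer can get 405.8852 next round, worth 0.73 × 405.8852 = 296.296196 now; the seller offers that and keeps 203.703804.

203.70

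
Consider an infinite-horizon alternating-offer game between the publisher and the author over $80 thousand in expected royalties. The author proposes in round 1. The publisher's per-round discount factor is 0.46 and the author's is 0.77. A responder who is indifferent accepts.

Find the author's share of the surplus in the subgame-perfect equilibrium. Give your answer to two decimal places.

Let x be the author's share when the author proposes and y be the publisher's share when the publisher proposes.
The publisher accepts iff offered ≥ 0.46·y, so x = 80 − 0.46y. Symmetrically y = 80 − 0.77x.
Substituting: x = 80 − 0.46(80 − 0.77x), giving x(1 − 0.77·0.46) = 80(1 − 0.46).
So x = 80 × 0.54 / 0.6458 ≈ 66.8938, and the publisher receives 80 − x ≈ 13.1062.

66.89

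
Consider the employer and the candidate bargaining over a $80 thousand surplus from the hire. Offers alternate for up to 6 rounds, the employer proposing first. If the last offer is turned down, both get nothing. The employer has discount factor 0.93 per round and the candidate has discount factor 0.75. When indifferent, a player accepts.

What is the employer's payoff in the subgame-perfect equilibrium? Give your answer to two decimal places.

Round 6 (the candidate proposes): the employer will accept anything ≥ 0, so the candidate offers 0 and keeps 80.
Round 5 (the employer proposes): the candidate can get 80 next round, worth 0.75 × 80 = 60 now; the employer offers that and keeps 20.
Round 4 (the candidate proposes): the employer can get 20 next round, worth 0.93 × 20 = 18.6 now, so the candidate offers 18.6, keeping 61.4.
Round 3 (the employer proposes): the candidate can get 61.4 next round, worth 0.75 × 61.4 = 46.05 now, so the employer offers 46.05, keeping 33.95.
Round 2 (the candidate proposes): the employer can get 33.95 next round, worth 0.93 × 33.95 = 31.5735 now; the candidate offers that and keeps 48.4265.
Round 1 (the employer proposes): the candidate can get 48.4265 next round, worth 0.75 × 48.4265 = 36.319875 now. The employer offers 36.319875 and keeps 80 − 36.319875 = 43.680125.

43.68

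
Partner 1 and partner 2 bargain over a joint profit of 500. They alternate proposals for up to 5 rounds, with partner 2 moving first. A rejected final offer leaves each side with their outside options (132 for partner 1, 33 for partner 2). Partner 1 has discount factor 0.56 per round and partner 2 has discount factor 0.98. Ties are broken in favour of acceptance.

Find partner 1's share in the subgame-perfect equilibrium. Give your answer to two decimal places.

48.43

Round 5 (partner 2 proposes): partner 1 gets 132 if talks fail, so partner 2 offers 132 and keeps 368.
Round 4 (partner 1 proposes): partner 2 can get 368 next round, worth 0.98 × 368 = 360.64 now, so partner 1 offers 360.64, keeping 139.36.
Round 3 (partner 2 proposes): partner 1 can get 139.36 next round, worth 0.56 × 139.36 = 78.0416 now; partner 2 offers that and keeps 421.9584.
Round 2 (partner 1 proposes): partner 2 can get 421.9584 next round, worth 0.98 × 421.9584 = 413.519232 now, so partner 1 offers 413.519232, keeping 86.480768.
Round 1 (partner 2 proposes): partner 1 can get 86.480768 next round, worth 0.56 × 86.480768 = 48.42923008 now. Partner 2 offers 48.42923008 and keeps 500 − 48.42923008 = 451.57076992.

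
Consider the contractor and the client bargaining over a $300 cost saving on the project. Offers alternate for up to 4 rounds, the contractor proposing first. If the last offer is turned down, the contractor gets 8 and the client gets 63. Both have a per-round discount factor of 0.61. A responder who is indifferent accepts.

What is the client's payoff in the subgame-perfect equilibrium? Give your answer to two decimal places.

Round 4 (the client proposes): the contractor gets 8 if talks fail, so the client offers 8 and keeps 292.
Round 3 (the contractor proposes): the client can get 292 next round, worth 0.61 × 292 = 178.12 now, so the contractor offers 178.12, keeping 121.88.
Round 2 (the client proposes): the contractor can get 121.88 next round, worth 0.61 × 121.88 = 74.3468 now. The client offers 74.3468 and keeps 300 − 74.3468 = 225.6532.
Round 1 (the contractor proposes): the client can get 225.6532 next round, worth 0.61 × 225.6532 = 137.648452 now, so the contractor offers 137.648452, keeping 162.351548.

137.65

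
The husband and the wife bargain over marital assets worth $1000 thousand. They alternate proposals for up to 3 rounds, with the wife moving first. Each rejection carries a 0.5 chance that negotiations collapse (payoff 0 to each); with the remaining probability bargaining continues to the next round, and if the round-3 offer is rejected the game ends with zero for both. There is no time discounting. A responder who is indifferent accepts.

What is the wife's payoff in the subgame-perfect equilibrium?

Round 3 (the wife proposes): rejection yields 0 for the husband; the wife offers 0 and keeps 1000.
Round 2 (the husband proposes): rejecting gives the wife an expected 0.5 × 1000 = 500, so the husband offers 500, keeping 500.
Round 1 (the wife proposes): rejecting gives the husband an expected 0.5 × 500 = 250; the wife offers that and keeps 750.

750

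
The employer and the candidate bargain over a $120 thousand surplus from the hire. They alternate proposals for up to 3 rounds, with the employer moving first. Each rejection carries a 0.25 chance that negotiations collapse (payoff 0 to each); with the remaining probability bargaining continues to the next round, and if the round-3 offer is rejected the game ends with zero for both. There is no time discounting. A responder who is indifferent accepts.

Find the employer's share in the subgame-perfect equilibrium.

97.5

Round 3 (the employer proposes): the candidate will accept anything ≥ 0, so the employer offers 0 and keeps 120.
Round 2 (the candidate proposes): rejecting gives the employer an expected 0.75 × 120 = 90. The candidate offers 90 and keeps 120 − 90 = 30.
Round 1 (the employer proposes): rejecting gives the candidate an expected 0.75 × 30 = 22.5, so the employer offers 22.5, keeping 97.5.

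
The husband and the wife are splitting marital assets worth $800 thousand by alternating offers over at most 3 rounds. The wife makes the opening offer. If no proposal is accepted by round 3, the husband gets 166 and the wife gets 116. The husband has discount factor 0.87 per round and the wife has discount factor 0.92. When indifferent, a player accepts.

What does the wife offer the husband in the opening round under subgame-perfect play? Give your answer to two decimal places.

188.55

Round 3 (the wife proposes): the husband gets 166 if talks fail, so the wife offers 166 and keeps 634.
Round 2 (the husband proposes): the wife can get 634 next round, worth 0.92 × 634 = 583.28 now. The husband offers 583.28 and keeps 800 − 583.28 = 216.72.
Round 1 (the wife proposes): the husband can get 216.72 next round, worth 0.87 × 216.72 = 188.5464 now, so the wife offers 188.5464, keeping 611.4536.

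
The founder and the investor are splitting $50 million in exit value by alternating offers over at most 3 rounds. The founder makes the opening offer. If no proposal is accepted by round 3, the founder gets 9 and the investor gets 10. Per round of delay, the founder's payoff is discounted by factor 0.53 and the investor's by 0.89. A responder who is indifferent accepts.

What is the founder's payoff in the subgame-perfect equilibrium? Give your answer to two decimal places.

Solve by backward induction from round 3.
Round 3 (the founder proposes): the investor gets 10 if talks fail, so the founder offers 10 and keeps 40.
Round 2 (the investor proposes): the founder can get 40 next round, worth 0.53 × 40 = 21.2 now; the investor offers that and keeps 28.8.
Round 1 (the founder proposes): the investor can get 28.8 next round, worth 0.89 × 28.8 = 25.632 now; the founder offers that and keeps 24.368.

24.37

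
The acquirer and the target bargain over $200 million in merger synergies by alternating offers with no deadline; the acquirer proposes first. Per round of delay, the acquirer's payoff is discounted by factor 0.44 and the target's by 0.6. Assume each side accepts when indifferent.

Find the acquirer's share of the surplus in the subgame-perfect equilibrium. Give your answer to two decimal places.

In a stationary SPE each proposer offers the other exactly their discounted continuation value.
If the acquirer keeps x when proposing and the target keeps y when proposing, then x = 200 − 0.6y and y = 200 − 0.44x.
Solving: x = 200(1 − 0.6) / (1 − 0.44·0.6) = 80 / 0.736 ≈ 108.6957.
The target gets 200 − 108.6957 ≈ 91.3043.

108.70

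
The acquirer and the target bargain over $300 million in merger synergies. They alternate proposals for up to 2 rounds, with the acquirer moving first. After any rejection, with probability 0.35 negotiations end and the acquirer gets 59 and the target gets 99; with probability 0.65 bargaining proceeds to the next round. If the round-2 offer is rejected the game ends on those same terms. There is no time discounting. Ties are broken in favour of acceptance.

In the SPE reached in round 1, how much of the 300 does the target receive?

191.3

Round 2 (the target proposes): the acquirer gets 59 if talks fail, so the target offers 59 and keeps 241.
Round 1 (the acquirer proposes): rejecting gives the target an expected 0.65 × 241 + 0.35 × 99 = 191.3, so the acquirer offers 191.3, keeping 108.7.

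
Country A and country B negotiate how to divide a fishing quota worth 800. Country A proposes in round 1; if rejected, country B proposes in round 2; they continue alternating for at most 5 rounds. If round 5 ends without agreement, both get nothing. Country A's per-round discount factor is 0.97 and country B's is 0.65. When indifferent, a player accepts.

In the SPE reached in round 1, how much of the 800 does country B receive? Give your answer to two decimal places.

25.44

Round 5 (country A proposes): country B will accept anything ≥ 0, so country A offers 0 and keeps 800.
Round 4 (country B proposes): country A can get 800 next round, worth 0.97 × 800 = 776 now; country B offers that and keeps 24.
Round 3 (country A proposes): country B can get 24 next round, worth 0.65 × 24 = 15.6 now, so country A offers 15.6, keeping 784.4.
Round 2 (country B proposes): country A can get 784.4 next round, worth 0.97 × 784.4 = 760.868 now, so country B offers 760.868, keeping 39.132.
Round 1 (country A proposes): country B can get 39.132 next round, worth 0.65 × 39.132 = 25.4358 now, so country A offers 25.4358, keeping 774.5642.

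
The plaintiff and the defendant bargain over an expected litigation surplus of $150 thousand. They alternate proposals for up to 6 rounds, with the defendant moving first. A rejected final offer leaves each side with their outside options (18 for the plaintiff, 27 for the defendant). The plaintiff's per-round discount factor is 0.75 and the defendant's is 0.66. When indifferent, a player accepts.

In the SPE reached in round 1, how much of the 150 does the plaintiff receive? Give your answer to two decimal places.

79.79

Round 6 (the plaintiff proposes): the defendant gets 27 if talks fail, so the plaintiff offers 27 and keeps 123.
Round 5 (the defendant proposes): the plaintiff can get 123 next round, worth 0.75 × 123 = 92.25 now; the defendant offers that and keeps 57.75.
Round 4 (the plaintiff proposes): the defendant can get 57.75 next round, worth 0.66 × 57.75 = 38.115 now. The plaintiff offers 38.115 and keeps 150 − 38.115 = 111.885.
Round 3 (the defendant proposes): the plaintiff can get 111.885 next round, worth 0.75 × 111.885 = 83.91375 now; the defendant offers that and keeps 66.08625.
Round 2 (the plaintiff proposes): the defendant can get 66.08625 next round, worth 0.66 × 66.08625 = 43.616925 now; the plaintiff offers that and keeps 106.383075.
Round 1 (the defendant proposes): the plaintiff can get 106.383075 next round, worth 0.75 × 106.383075 = 79.78730625 now, so the defendant offers 79.78730625, keeping 70.21269375.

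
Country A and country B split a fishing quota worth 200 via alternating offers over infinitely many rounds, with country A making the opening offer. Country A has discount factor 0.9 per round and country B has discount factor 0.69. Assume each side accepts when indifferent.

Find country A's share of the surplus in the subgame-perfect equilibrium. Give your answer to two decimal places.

163.59

In a stationary SPE each proposer offers the other exactly their discounted continuation value.
If country A keeps x when proposing and country B keeps y when proposing, then x = 200 − 0.69y and y = 200 − 0.9x.
Solving: x = 200(1 − 0.69) / (1 − 0.9·0.69) = 62 / 0.379 ≈ 163.5884.
Country B gets 200 − 163.5884 ≈ 36.4116.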